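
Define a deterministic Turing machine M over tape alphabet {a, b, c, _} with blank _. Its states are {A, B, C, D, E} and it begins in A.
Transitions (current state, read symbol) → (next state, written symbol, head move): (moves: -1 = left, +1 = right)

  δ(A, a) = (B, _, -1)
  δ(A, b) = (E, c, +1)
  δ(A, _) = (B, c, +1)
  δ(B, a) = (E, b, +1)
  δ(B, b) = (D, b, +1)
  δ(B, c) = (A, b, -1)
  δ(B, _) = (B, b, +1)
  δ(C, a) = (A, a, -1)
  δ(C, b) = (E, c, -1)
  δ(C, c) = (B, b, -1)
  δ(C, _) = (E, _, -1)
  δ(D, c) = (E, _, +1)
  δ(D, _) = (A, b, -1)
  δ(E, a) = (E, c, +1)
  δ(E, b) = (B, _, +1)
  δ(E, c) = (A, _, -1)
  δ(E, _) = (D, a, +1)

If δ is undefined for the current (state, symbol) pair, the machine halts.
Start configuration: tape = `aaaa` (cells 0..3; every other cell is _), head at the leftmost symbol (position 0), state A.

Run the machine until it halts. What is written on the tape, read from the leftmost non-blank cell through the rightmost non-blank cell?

bbbcb_b

state=A head=0 tape=_[a]aaa__   (A,a)→(B,_,-1)
state=B head=-1 tape=[_]_aaa__   (B,_)→(B,b,+1)
state=B head=0 tape=b[_]aaa__   (B,_)→(B,b,+1)
state=B head=1 tape=bb[a]aa__   (B,a)→(E,b,+1)
state=E head=2 tape=bbb[a]a__   (E,a)→(E,c,+1)
state=E head=3 tape=bbbc[a]__   (E,a)→(E,c,+1)
state=E head=4 tape=bbbcc[_]_   (E,_)→(D,a,+1)
state=D head=5 tape=bbbcca[_]   (D,_)→(A,b,-1)
state=A head=4 tape=bbbcc[a]b   (A,a)→(B,_,-1)
state=B head=3 tape=bbbc[c]_b   (B,c)→(A,b,-1)
state=A head=2 tape=bbb[c]b_b
The non-blank tape span at halt is bbbcb_b.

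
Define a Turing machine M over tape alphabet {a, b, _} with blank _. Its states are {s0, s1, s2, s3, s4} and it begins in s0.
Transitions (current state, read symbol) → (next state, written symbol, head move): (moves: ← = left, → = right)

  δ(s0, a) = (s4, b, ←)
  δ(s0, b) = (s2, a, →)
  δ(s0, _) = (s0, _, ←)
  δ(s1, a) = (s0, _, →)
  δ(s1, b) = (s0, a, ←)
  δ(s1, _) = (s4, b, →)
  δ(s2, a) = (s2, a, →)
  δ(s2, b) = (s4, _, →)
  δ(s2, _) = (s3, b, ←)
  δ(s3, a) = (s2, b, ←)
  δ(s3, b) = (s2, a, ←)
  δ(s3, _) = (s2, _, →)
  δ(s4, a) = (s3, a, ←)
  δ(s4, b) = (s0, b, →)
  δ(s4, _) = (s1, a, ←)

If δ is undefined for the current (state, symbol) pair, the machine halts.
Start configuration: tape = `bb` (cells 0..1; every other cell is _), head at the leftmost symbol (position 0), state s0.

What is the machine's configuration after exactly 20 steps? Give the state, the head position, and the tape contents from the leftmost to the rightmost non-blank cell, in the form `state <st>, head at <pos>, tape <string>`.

state=s0 head=0 tape=[b]b___   (s0,b)→(s2,a,→)
state=s2 head=1 tape=a[b]___   (s2,b)→(s4,_,→)
state=s4 head=2 tape=a_[_]__   (s4,_)→(s1,a,←)
state=s1 head=1 tape=a[_]a__   (s1,_)→(s4,b,→)
state=s4 head=2 tape=ab[a]__   (s4,a)→(s3,a,←)
state=s3 head=1 tape=a[b]a__   (s3,b)→(s2,a,←)
state=s2 head=0 tape=[a]aa__   (s2,a)→(s2,a,→)
state=s2 head=1 tape=a[a]a__   (s2,a)→(s2,a,→)
state=s2 head=2 tape=aa[a]__   (s2,a)→(s2,a,→)
state=s2 head=3 tape=aaa[_]_   (s2,_)→(s3,b,←)
state=s3 head=2 tape=aa[a]b_   (s3,a)→(s2,b,←)
state=s2 head=1 tape=a[a]bb_   (s2,a)→(s2,a,→)
state=s2 head=2 tape=aa[b]b_   (s2,b)→(s4,_,→)
state=s4 head=3 tape=aa_[b]_   (s4,b)→(s0,b,→)
state=s0 head=4 tape=aa_b[_]   (s0,_)→(s0,_,←)
state=s0 head=3 tape=aa_[b]_   (s0,b)→(s2,a,→)
state=s2 head=4 tape=aa_a[_]   (s2,_)→(s3,b,←)
state=s3 head=3 tape=aa_[a]b   (s3,a)→(s2,b,←)
state=s2 head=2 tape=aa[_]bb   (s2,_)→(s3,b,←)
state=s3 head=1 tape=a[a]bbb   (s3,a)→(s2,b,←)
state=s2 head=0 tape=[a]bbbb
After 20 steps: state s2, head at 0, tape abbbb.

state s2, head at 0, tape abbbb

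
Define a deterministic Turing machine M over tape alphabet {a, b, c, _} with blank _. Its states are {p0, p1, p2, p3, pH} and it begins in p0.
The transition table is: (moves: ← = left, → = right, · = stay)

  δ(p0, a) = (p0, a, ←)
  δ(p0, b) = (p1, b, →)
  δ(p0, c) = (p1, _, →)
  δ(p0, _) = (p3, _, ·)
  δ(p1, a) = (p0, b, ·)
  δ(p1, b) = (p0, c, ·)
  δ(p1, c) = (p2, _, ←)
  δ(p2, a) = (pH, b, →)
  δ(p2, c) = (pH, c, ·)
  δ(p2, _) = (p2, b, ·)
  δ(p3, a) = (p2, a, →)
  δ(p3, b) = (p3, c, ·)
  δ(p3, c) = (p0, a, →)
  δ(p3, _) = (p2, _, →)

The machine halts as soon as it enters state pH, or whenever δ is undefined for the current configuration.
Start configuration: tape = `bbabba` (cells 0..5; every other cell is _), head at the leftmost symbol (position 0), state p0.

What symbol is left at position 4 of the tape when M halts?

_

state=p0 head=0 tape=[b]babba_   (p0,b)→(p1,b,→)
state=p1 head=1 tape=b[b]abba_   (p1,b)→(p0,c,·)
state=p0 head=1 tape=b[c]abba_   (p0,c)→(p1,_,→)
state=p1 head=2 tape=b_[a]bba_   (p1,a)→(p0,b,·)
state=p0 head=2 tape=b_[b]bba_   (p0,b)→(p1,b,→)
state=p1 head=3 tape=b_b[b]ba_   (p1,b)→(p0,c,·)
state=p0 head=3 tape=b_b[c]ba_   (p0,c)→(p1,_,→)
state=p1 head=4 tape=b_b_[b]a_   (p1,b)→(p0,c,·)
state=p0 head=4 tape=b_b_[c]a_   (p0,c)→(p1,_,→)
state=p1 head=5 tape=b_b__[a]_   (p1,a)→(p0,b,·)
state=p0 head=5 tape=b_b__[b]_   (p0,b)→(p1,b,→)
state=p1 head=6 tape=b_b__b[_]
Cell 4 holds _ when M halts.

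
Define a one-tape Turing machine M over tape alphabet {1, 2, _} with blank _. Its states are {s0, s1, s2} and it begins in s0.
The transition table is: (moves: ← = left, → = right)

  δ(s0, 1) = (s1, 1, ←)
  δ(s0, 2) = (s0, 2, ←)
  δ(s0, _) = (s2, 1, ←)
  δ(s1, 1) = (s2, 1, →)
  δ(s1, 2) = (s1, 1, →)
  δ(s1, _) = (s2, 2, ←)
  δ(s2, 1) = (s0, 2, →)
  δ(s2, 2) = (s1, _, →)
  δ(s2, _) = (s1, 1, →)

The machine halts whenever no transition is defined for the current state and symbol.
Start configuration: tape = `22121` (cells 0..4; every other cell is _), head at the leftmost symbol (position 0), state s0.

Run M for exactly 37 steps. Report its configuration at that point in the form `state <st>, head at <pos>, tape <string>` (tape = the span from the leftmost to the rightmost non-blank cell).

state s1, head at 7, tape 111_11_11_1

state=s0 head=0 tape=____[2]2121___   (s0,2)→(s0,2,←)
state=s0 head=-1 tape=___[_]22121___   (s0,_)→(s2,1,←)
state=s2 head=-2 tape=__[_]122121___   (s2,_)→(s1,1,→)
state=s1 head=-1 tape=__1[1]22121___   (s1,1)→(s2,1,→)
state=s2 head=0 tape=__11[2]2121___   (s2,2)→(s1,_,→)
state=s1 head=1 tape=__11_[2]121___   (s1,2)→(s1,1,→)
state=s1 head=2 tape=__11_1[1]21___   (s1,1)→(s2,1,→)
state=s2 head=3 tape=__11_11[2]1___   (s2,2)→(s1,_,→)
state=s1 head=4 tape=__11_11_[1]___   (s1,1)→(s2,1,→)
state=s2 head=5 tape=__11_11_1[_]__   (s2,_)→(s1,1,→)
state=s1 head=6 tape=__11_11_11[_]_   (s1,_)→(s2,2,←)
state=s2 head=5 tape=__11_11_1[1]2_   (s2,1)→(s0,2,→)
state=s0 head=6 tape=__11_11_12[2]_   (s0,2)→(s0,2,←)
state=s0 head=5 tape=__11_11_1[2]2_   (s0,2)→(s0,2,←)
state=s0 head=4 tape=__11_11_[1]22_   (s0,1)→(s1,1,←)
state=s1 head=3 tape=__11_11[_]122_   (s1,_)→(s2,2,←)
state=s2 head=2 tape=__11_1[1]2122_   (s2,1)→(s0,2,→)
state=s0 head=3 tape=__11_12[2]122_   (s0,2)→(s0,2,←)
state=s0 head=2 tape=__11_1[2]2122_   (s0,2)→(s0,2,←)
state=s0 head=1 tape=__11_[1]22122_   (s0,1)→(s1,1,←)
state=s1 head=0 tape=__11[_]122122_   (s1,_)→(s2,2,←)
state=s2 head=-1 tape=__1[1]2122122_   (s2,1)→(s0,2,→)
state=s0 head=0 tape=__12[2]122122_   (s0,2)→(s0,2,←)
state=s0 head=-1 tape=__1[2]2122122_   (s0,2)→(s0,2,←)
state=s0 head=-2 tape=__[1]22122122_   (s0,1)→(s1,1,←)
state=s1 head=-3 tape=_[_]122122122_   (s1,_)→(s2,2,←)
state=s2 head=-4 tape=[_]2122122122_   (s2,_)→(s1,1,→)
state=s1 head=-3 tape=1[2]122122122_   (s1,2)→(s1,1,→)
state=s1 head=-2 tape=11[1]22122122_   (s1,1)→(s2,1,→)
state=s2 head=-1 tape=111[2]2122122_   (s2,2)→(s1,_,→)
state=s1 head=0 tape=111_[2]122122_   (s1,2)→(s1,1,→)
state=s1 head=1 tape=111_1[1]22122_   (s1,1)→(s2,1,→)
state=s2 head=2 tape=111_11[2]2122_   (s2,2)→(s1,_,→)
state=s1 head=3 tape=111_11_[2]122_   (s1,2)→(s1,1,→)
state=s1 head=4 tape=111_11_1[1]22_   (s1,1)→(s2,1,→)
state=s2 head=5 tape=111_11_11[2]2_   (s2,2)→(s1,_,→)
state=s1 head=6 tape=111_11_11_[2]_   (s1,2)→(s1,1,→)
state=s1 head=7 tape=111_11_11_1[_]
After 37 steps: state s1, head at 7, tape 111_11_11_1.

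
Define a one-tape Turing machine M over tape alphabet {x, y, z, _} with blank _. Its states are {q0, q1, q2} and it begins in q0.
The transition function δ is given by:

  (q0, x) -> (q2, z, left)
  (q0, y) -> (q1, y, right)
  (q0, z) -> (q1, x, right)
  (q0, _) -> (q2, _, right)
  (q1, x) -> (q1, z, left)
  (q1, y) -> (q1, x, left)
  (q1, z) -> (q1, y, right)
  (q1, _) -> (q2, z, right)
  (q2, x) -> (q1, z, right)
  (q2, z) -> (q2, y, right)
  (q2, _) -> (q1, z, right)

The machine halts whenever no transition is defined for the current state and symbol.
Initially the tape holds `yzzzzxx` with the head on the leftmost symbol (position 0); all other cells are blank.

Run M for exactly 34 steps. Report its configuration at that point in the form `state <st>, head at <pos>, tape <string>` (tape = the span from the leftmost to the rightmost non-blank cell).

state q2, head at -2, tape zxzzzzxxzx

state=q0 head=0 tape=___[y]zzzzxx   (q0,y)→(q1,y,right)
state=q1 head=1 tape=___y[z]zzzxx   (q1,z)→(q1,y,right)
state=q1 head=2 tape=___yy[z]zzxx   (q1,z)→(q1,y,right)
state=q1 head=3 tape=___yyy[z]zxx   (q1,z)→(q1,y,right)
state=q1 head=4 tape=___yyyy[z]xx   (q1,z)→(q1,y,right)
state=q1 head=5 tape=___yyyyy[x]x   (q1,x)→(q1,z,left)
state=q1 head=4 tape=___yyyy[y]zx   (q1,y)→(q1,x,left)
state=q1 head=3 tape=___yyy[y]xzx   (q1,y)→(q1,x,left)
state=q1 head=2 tape=___yy[y]xxzx   (q1,y)→(q1,x,left)
state=q1 head=1 tape=___y[y]xxxzx   (q1,y)→(q1,x,left)
state=q1 head=0 tape=___[y]xxxxzx   (q1,y)→(q1,x,left)
state=q1 head=-1 tape=__[_]xxxxxzx   (q1,_)→(q2,z,right)
state=q2 head=0 tape=__z[x]xxxxzx   (q2,x)→(q1,z,right)
state=q1 head=1 tape=__zz[x]xxxzx   (q1,x)→(q1,z,left)
state=q1 head=0 tape=__z[z]zxxxzx   (q1,z)→(q1,y,right)
state=q1 head=1 tape=__zy[z]xxxzx   (q1,z)→(q1,y,right)
state=q1 head=2 tape=__zyy[x]xxzx   (q1,x)→(q1,z,left)
state=q1 head=1 tape=__zy[y]zxxzx   (q1,y)→(q1,x,left)
state=q1 head=0 tape=__z[y]xzxxzx   (q1,y)→(q1,x,left)
state=q1 head=-1 tape=__[z]xxzxxzx   (q1,z)→(q1,y,right)
state=q1 head=0 tape=__y[x]xzxxzx   (q1,x)→(q1,z,left)
state=q1 head=-1 tape=__[y]zxzxxzx   (q1,y)→(q1,x,left)
state=q1 head=-2 tape=_[_]xzxzxxzx   (q1,_)→(q2,z,right)
state=q2 head=-1 tape=_z[x]zxzxxzx   (q2,x)→(q1,z,right)
state=q1 head=0 tape=_zz[z]xzxxzx   (q1,z)→(q1,y,right)
state=q1 head=1 tape=_zzy[x]zxxzx   (q1,x)→(q1,z,left)
state=q1 head=0 tape=_zz[y]zzxxzx   (q1,y)→(q1,x,left)
state=q1 head=-1 tape=_z[z]xzzxxzx   (q1,z)→(q1,y,right)
state=q1 head=0 tape=_zy[x]zzxxzx   (q1,x)→(q1,z,left)
state=q1 head=-1 tape=_z[y]zzzxxzx   (q1,y)→(q1,x,left)
state=q1 head=-2 tape=_[z]xzzzxxzx   (q1,z)→(q1,y,right)
state=q1 head=-1 tape=_y[x]zzzxxzx   (q1,x)→(q1,z,left)
state=q1 head=-2 tape=_[y]zzzzxxzx   (q1,y)→(q1,x,left)
state=q1 head=-3 tape=[_]xzzzzxxzx   (q1,_)→(q2,z,right)
state=q2 head=-2 tape=z[x]zzzzxxzx
After 34 steps: state q2, head at -2, tape zxzzzzxxzx.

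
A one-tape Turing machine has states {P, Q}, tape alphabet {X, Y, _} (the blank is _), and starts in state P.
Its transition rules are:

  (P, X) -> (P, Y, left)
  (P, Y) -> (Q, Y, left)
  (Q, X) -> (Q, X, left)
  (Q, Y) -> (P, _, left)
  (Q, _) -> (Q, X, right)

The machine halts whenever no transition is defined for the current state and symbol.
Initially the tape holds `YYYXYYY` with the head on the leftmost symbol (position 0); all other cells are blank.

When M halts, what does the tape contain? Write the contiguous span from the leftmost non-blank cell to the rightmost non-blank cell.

P | __[Y]YYXYYY   read Y → write Y, move left, go to Q
Q | _[_]YYYXYYY   read _ → write X, move right, go to Q
Q | _X[Y]YYXYYY   read Y → write _, move left, go to P
P | _[X]_YYXYYY   read X → write Y, move left, go to P
P | [_]Y_YYXYYY
The non-blank tape span at halt is Y_YYXYYY.

Y_YYXYYY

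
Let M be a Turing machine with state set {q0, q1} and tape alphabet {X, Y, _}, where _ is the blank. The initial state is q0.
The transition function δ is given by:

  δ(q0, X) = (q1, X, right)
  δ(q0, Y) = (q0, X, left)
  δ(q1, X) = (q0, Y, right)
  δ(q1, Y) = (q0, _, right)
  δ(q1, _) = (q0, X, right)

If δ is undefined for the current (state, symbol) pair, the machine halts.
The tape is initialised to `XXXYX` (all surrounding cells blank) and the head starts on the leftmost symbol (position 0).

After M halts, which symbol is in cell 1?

Y

state=q0 head=0 tape=[X]XXYX__   (q0,X)→(q1,X,right)
state=q1 head=1 tape=X[X]XYX__   (q1,X)→(q0,Y,right)
state=q0 head=2 tape=XY[X]YX__   (q0,X)→(q1,X,right)
state=q1 head=3 tape=XYX[Y]X__   (q1,Y)→(q0,_,right)
state=q0 head=4 tape=XYX_[X]__   (q0,X)→(q1,X,right)
state=q1 head=5 tape=XYX_X[_]_   (q1,_)→(q0,X,right)
state=q0 head=6 tape=XYX_XX[_]
Cell 1 holds Y when M halts.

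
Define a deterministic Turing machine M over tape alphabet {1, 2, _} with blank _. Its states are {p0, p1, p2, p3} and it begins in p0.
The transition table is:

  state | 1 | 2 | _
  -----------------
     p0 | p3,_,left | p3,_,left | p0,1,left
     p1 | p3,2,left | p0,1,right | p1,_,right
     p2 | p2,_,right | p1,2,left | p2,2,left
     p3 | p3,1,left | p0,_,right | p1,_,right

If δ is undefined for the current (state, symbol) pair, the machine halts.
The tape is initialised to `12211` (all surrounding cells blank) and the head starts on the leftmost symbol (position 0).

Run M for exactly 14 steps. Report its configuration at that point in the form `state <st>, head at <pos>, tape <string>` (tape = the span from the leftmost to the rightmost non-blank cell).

p0 | _[1]2211   read 1 → write _, move left, go to p3
p3 | [_]_2211   read _ → write _, move right, go to p1
p1 | _[_]2211   read _ → write _, move right, go to p1
p1 | __[2]211   read 2 → write 1, move right, go to p0
p0 | __1[2]11   read 2 → write _, move left, go to p3
p3 | __[1]_11   read 1 → write 1, move left, go to p3
p3 | _[_]1_11   read _ → write _, move right, go to p1
p1 | __[1]_11   read 1 → write 2, move left, go to p3
p3 | _[_]2_11   read _ → write _, move right, go to p1
p1 | __[2]_11   read 2 → write 1, move right, go to p0
p0 | __1[_]11   read _ → write 1, move left, go to p0
p0 | __[1]111   read 1 → write _, move left, go to p3
p3 | _[_]_111   read _ → write _, move right, go to p1
p1 | __[_]111   read _ → write _, move right, go to p1
p1 | ___[1]11
After 14 steps: state p1, head at 2, tape 111.

state p1, head at 2, tape 111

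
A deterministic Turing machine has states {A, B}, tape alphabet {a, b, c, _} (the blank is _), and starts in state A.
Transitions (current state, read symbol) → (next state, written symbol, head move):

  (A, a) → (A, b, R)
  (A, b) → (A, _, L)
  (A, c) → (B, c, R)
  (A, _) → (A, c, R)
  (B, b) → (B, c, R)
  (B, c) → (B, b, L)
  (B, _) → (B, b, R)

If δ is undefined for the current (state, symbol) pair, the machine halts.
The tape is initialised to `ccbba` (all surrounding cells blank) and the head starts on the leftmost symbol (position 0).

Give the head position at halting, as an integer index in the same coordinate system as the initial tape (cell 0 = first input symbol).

A | _[c]cbba   read c → write c, move R, go to B
B | _c[c]bba   read c → write b, move L, go to B
B | _[c]bbba   read c → write b, move L, go to B
B | [_]bbbba   read _ → write b, move R, go to B
B | b[b]bbba   read b → write c, move R, go to B
B | bc[b]bba   read b → write c, move R, go to B
B | bcc[b]ba   read b → write c, move R, go to B
B | bccc[b]a   read b → write c, move R, go to B
B | bcccc[a]
At halt the head is at cell 4.

4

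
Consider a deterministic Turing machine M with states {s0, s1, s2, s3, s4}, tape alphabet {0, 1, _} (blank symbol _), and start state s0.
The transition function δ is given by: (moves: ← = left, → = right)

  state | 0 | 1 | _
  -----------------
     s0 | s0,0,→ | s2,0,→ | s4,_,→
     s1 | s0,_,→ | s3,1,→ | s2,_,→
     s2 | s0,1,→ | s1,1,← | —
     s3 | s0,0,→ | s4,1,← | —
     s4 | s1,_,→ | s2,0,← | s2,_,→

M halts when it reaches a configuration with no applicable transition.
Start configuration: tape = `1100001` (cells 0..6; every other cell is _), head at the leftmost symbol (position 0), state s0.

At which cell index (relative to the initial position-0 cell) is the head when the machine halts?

state=s0 head=0 tape=[1]100001_   (s0,1)→(s2,0,→)
state=s2 head=1 tape=0[1]00001_   (s2,1)→(s1,1,←)
state=s1 head=0 tape=[0]100001_   (s1,0)→(s0,_,→)
state=s0 head=1 tape=_[1]00001_   (s0,1)→(s2,0,→)
state=s2 head=2 tape=_0[0]0001_   (s2,0)→(s0,1,→)
state=s0 head=3 tape=_01[0]001_   (s0,0)→(s0,0,→)
state=s0 head=4 tape=_010[0]01_   (s0,0)→(s0,0,→)
state=s0 head=5 tape=_0100[0]1_   (s0,0)→(s0,0,→)
state=s0 head=6 tape=_01000[1]_   (s0,1)→(s2,0,→)
state=s2 head=7 tape=_010000[_]
At halt the head is at cell 7.

7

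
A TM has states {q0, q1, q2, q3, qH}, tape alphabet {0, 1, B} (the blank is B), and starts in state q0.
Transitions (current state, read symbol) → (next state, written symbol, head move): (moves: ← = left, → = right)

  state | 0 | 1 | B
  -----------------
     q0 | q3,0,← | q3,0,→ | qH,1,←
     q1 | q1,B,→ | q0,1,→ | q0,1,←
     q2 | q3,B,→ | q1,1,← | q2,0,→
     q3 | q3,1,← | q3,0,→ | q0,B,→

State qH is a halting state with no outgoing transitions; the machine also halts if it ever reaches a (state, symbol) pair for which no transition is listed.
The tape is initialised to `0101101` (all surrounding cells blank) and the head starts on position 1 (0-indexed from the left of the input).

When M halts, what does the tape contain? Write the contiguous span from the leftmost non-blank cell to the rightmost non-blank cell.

0000000B1

state=q0 head=1 tape=B0[1]01101BB   (q0,1)→(q3,0,→)
state=q3 head=2 tape=B00[0]1101BB   (q3,0)→(q3,1,←)
state=q3 head=1 tape=B0[0]11101BB   (q3,0)→(q3,1,←)
state=q3 head=0 tape=B[0]111101BB   (q3,0)→(q3,1,←)
state=q3 head=-1 tape=[B]1111101BB   (q3,B)→(q0,B,→)
state=q0 head=0 tape=B[1]111101BB   (q0,1)→(q3,0,→)
state=q3 head=1 tape=B0[1]11101BB   (q3,1)→(q3,0,→)
state=q3 head=2 tape=B00[1]1101BB   (q3,1)→(q3,0,→)
state=q3 head=3 tape=B000[1]101BB   (q3,1)→(q3,0,→)
state=q3 head=4 tape=B0000[1]01BB   (q3,1)→(q3,0,→)
state=q3 head=5 tape=B00000[0]1BB   (q3,0)→(q3,1,←)
state=q3 head=4 tape=B0000[0]11BB   (q3,0)→(q3,1,←)
state=q3 head=3 tape=B000[0]111BB   (q3,0)→(q3,1,←)
state=q3 head=2 tape=B00[0]1111BB   (q3,0)→(q3,1,←)
state=q3 head=1 tape=B0[0]11111BB   (q3,0)→(q3,1,←)
state=q3 head=0 tape=B[0]111111BB   (q3,0)→(q3,1,←)
state=q3 head=-1 tape=[B]1111111BB   (q3,B)→(q0,B,→)
state=q0 head=0 tape=B[1]111111BB   (q0,1)→(q3,0,→)
state=q3 head=1 tape=B0[1]11111BB   (q3,1)→(q3,0,→)
state=q3 head=2 tape=B00[1]1111BB   (q3,1)→(q3,0,→)
state=q3 head=3 tape=B000[1]111BB   (q3,1)→(q3,0,→)
state=q3 head=4 tape=B0000[1]11BB   (q3,1)→(q3,0,→)
state=q3 head=5 tape=B00000[1]1BB   (q3,1)→(q3,0,→)
state=q3 head=6 tape=B000000[1]BB   (q3,1)→(q3,0,→)
state=q3 head=7 tape=B0000000[B]B   (q3,B)→(q0,B,→)
state=q0 head=8 tape=B0000000B[B]   (q0,B)→(qH,1,←)
state=qH head=7 tape=B0000000[B]1
The non-blank tape span at halt is 0000000B1.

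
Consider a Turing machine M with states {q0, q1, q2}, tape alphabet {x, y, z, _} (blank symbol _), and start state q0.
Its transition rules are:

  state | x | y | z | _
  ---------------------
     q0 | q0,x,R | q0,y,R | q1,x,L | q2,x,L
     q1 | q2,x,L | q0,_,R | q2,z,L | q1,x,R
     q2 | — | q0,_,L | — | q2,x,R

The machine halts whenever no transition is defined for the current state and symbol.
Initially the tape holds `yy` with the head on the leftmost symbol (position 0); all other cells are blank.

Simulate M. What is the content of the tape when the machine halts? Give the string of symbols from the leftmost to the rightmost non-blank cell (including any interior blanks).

state=q0 head=0 tape=__[y]y_   (q0,y)→(q0,y,R)
state=q0 head=1 tape=__y[y]_   (q0,y)→(q0,y,R)
state=q0 head=2 tape=__yy[_]   (q0,_)→(q2,x,L)
state=q2 head=1 tape=__y[y]x   (q2,y)→(q0,_,L)
state=q0 head=0 tape=__[y]_x   (q0,y)→(q0,y,R)
state=q0 head=1 tape=__y[_]x   (q0,_)→(q2,x,L)
state=q2 head=0 tape=__[y]xx   (q2,y)→(q0,_,L)
state=q0 head=-1 tape=_[_]_xx   (q0,_)→(q2,x,L)
state=q2 head=-2 tape=[_]x_xx   (q2,_)→(q2,x,R)
state=q2 head=-1 tape=x[x]_xx
The non-blank tape span at halt is xx_xx.

xx_xx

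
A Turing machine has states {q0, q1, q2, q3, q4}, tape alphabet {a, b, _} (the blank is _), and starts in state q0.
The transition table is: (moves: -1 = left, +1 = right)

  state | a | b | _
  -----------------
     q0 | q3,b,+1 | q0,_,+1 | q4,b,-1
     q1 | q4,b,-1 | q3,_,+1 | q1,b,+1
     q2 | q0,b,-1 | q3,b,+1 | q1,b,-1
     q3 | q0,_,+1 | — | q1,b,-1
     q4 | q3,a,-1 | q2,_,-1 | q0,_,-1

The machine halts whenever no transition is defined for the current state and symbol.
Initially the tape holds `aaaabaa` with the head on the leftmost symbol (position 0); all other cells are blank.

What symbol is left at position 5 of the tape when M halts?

q0 | __[a]aaabaa_   read a → write b, move +1, go to q3
q3 | __b[a]aabaa_   read a → write _, move +1, go to q0
q0 | __b_[a]abaa_   read a → write b, move +1, go to q3
q3 | __b_b[a]baa_   read a → write _, move +1, go to q0
q0 | __b_b_[b]aa_   read b → write _, move +1, go to q0
q0 | __b_b__[a]a_   read a → write b, move +1, go to q3
q3 | __b_b__b[a]_   read a → write _, move +1, go to q0
q0 | __b_b__b_[_]   read _ → write b, move -1, go to q4
q4 | __b_b__b[_]b   read _ → write _, move -1, go to q0
q0 | __b_b__[b]_b   read b → write _, move +1, go to q0
q0 | __b_b___[_]b   read _ → write b, move -1, go to q4
q4 | __b_b__[_]bb   read _ → write _, move -1, go to q0
q0 | __b_b_[_]_bb   read _ → write b, move -1, go to q4
q4 | __b_b[_]b_bb   read _ → write _, move -1, go to q0
q0 | __b_[b]_b_bb   read b → write _, move +1, go to q0
q0 | __b__[_]b_bb   read _ → write b, move -1, go to q4
q4 | __b_[_]bb_bb   read _ → write _, move -1, go to q0
q0 | __b[_]_bb_bb   read _ → write b, move -1, go to q4
q4 | __[b]b_bb_bb   read b → write _, move -1, go to q2
q2 | _[_]_b_bb_bb   read _ → write b, move -1, go to q1
q1 | [_]b_b_bb_bb   read _ → write b, move +1, go to q1
q1 | b[b]_b_bb_bb   read b → write _, move +1, go to q3
q3 | b_[_]b_bb_bb   read _ → write b, move -1, go to q1
q1 | b[_]bb_bb_bb   read _ → write b, move +1, go to q1
q1 | bb[b]b_bb_bb   read b → write _, move +1, go to q3
q3 | bb_[b]_bb_bb
Cell 5 holds _ when M halts.

_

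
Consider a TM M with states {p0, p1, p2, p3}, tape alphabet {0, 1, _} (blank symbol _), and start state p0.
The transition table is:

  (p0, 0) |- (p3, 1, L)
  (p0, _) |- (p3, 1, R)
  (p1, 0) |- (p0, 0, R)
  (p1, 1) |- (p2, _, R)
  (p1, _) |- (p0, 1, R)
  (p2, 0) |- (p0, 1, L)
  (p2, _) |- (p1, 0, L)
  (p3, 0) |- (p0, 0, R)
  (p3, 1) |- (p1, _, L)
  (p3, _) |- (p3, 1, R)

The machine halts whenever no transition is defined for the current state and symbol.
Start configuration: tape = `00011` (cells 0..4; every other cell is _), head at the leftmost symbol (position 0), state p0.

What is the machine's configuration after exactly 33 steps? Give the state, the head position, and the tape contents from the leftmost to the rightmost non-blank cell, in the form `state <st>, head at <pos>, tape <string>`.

p0 | ___[0]0011   read 0 → write 1, move L, go to p3
p3 | __[_]10011   read _ → write 1, move R, go to p3
p3 | __1[1]0011   read 1 → write _, move L, go to p1
p1 | __[1]_0011   read 1 → write _, move R, go to p2
p2 | ___[_]0011   read _ → write 0, move L, go to p1
p1 | __[_]00011   read _ → write 1, move R, go to p0
p0 | __1[0]0011   read 0 → write 1, move L, go to p3
p3 | __[1]10011   read 1 → write _, move L, go to p1
p1 | _[_]_10011   read _ → write 1, move R, go to p0
p0 | _1[_]10011   read _ → write 1, move R, go to p3
p3 | _11[1]0011   read 1 → write _, move L, go to p1
p1 | _1[1]_0011   read 1 → write _, move R, go to p2
p2 | _1_[_]0011   read _ → write 0, move L, go to p1
p1 | _1[_]00011   read _ → write 1, move R, go to p0
p0 | _11[0]0011   read 0 → write 1, move L, go to p3
p3 | _1[1]10011   read 1 → write _, move L, go to p1
p1 | _[1]_10011   read 1 → write _, move R, go to p2
p2 | __[_]10011   read _ → write 0, move L, go to p1
p1 | _[_]010011   read _ → write 1, move R, go to p0
p0 | _1[0]10011   read 0 → write 1, move L, go to p3
p3 | _[1]110011   read 1 → write _, move L, go to p1
p1 | [_]_110011   read _ → write 1, move R, go to p0
p0 | 1[_]110011   read _ → write 1, move R, go to p3
p3 | 11[1]10011   read 1 → write _, move L, go to p1
p1 | 1[1]_10011   read 1 → write _, move R, go to p2
p2 | 1_[_]10011   read _ → write 0, move L, go to p1
p1 | 1[_]010011   read _ → write 1, move R, go to p0
p0 | 11[0]10011   read 0 → write 1, move L, go to p3
p3 | 1[1]110011   read 1 → write _, move L, go to p1
p1 | [1]_110011   read 1 → write _, move R, go to p2
p2 | _[_]110011   read _ → write 0, move L, go to p1
p1 | [_]0110011   read _ → write 1, move R, go to p0
p0 | 1[0]110011   read 0 → write 1, move L, go to p3
p3 | [1]1110011
After 33 steps: state p3, head at -3, tape 11110011.

state p3, head at -3, tape 11110011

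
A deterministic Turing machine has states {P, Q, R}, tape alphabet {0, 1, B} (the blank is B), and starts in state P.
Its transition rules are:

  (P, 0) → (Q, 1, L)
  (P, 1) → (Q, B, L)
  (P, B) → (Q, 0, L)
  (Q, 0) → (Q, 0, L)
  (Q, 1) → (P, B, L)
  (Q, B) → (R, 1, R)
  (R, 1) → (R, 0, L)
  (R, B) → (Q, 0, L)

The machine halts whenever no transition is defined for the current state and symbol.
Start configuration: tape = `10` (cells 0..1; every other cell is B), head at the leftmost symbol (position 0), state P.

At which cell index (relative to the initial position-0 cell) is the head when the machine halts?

-2

state=P head=0 tape=BBB[1]0   (P,1)→(Q,B,L)
state=Q head=-1 tape=BB[B]B0   (Q,B)→(R,1,R)
state=R head=0 tape=BB1[B]0   (R,B)→(Q,0,L)
state=Q head=-1 tape=BB[1]00   (Q,1)→(P,B,L)
state=P head=-2 tape=B[B]B00   (P,B)→(Q,0,L)
state=Q head=-3 tape=[B]0B00   (Q,B)→(R,1,R)
state=R head=-2 tape=1[0]B00
At halt the head is at cell -2.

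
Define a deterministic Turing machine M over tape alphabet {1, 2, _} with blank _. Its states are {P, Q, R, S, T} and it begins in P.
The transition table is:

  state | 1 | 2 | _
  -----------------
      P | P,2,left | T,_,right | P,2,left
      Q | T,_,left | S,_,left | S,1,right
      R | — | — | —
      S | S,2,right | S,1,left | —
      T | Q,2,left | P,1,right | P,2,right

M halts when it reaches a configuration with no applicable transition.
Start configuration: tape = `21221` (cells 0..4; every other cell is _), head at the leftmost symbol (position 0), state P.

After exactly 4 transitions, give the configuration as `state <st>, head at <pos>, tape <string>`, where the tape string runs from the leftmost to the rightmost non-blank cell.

state S, head at 0, tape 11221

P | [2]1221   read 2 → write _, move right, go to T
T | _[1]221   read 1 → write 2, move left, go to Q
Q | [_]2221   read _ → write 1, move right, go to S
S | 1[2]221   read 2 → write 1, move left, go to S
S | [1]1221
After 4 steps: state S, head at 0, tape 11221.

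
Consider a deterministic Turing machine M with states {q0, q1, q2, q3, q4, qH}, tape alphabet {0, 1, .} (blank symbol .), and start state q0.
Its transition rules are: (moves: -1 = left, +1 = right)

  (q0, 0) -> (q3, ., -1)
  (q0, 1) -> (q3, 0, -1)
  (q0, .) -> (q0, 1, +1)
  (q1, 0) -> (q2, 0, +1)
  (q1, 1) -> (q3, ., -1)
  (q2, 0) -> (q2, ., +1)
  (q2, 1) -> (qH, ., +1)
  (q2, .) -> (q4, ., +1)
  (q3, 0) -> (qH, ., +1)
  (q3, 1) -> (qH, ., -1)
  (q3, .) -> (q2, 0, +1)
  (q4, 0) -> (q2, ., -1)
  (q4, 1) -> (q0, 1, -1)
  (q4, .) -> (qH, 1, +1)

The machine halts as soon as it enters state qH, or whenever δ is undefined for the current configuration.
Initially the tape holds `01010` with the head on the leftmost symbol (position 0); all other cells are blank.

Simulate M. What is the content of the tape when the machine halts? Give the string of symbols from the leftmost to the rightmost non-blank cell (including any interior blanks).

q0 | .[0]1010   read 0 → write ., move -1, go to q3
q3 | [.].1010   read . → write 0, move +1, go to q2
q2 | 0[.]1010   read . → write ., move +1, go to q4
q4 | 0.[1]010   read 1 → write 1, move -1, go to q0
q0 | 0[.]1010   read . → write 1, move +1, go to q0
q0 | 01[1]010   read 1 → write 0, move -1, go to q3
q3 | 0[1]0010   read 1 → write ., move -1, go to qH
qH | [0].0010
The non-blank tape span at halt is 0.0010.

0.0010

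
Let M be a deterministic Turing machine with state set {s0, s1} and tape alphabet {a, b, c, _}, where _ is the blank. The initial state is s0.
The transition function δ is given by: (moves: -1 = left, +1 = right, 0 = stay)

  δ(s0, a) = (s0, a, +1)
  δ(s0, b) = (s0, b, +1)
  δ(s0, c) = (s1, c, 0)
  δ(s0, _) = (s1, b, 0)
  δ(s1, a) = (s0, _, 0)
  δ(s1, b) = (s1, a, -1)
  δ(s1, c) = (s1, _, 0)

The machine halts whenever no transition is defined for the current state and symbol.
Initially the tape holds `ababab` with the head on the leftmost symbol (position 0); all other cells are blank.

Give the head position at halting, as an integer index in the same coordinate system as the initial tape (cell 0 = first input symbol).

-1

state=s0 head=0 tape=_[a]babab_   (s0,a)→(s0,a,+1)
state=s0 head=1 tape=_a[b]abab_   (s0,b)→(s0,b,+1)
state=s0 head=2 tape=_ab[a]bab_   (s0,a)→(s0,a,+1)
state=s0 head=3 tape=_aba[b]ab_   (s0,b)→(s0,b,+1)
state=s0 head=4 tape=_abab[a]b_   (s0,a)→(s0,a,+1)
state=s0 head=5 tape=_ababa[b]_   (s0,b)→(s0,b,+1)
state=s0 head=6 tape=_ababab[_]   (s0,_)→(s1,b,0)
state=s1 head=6 tape=_ababab[b]   (s1,b)→(s1,a,-1)
state=s1 head=5 tape=_ababa[b]a   (s1,b)→(s1,a,-1)
state=s1 head=4 tape=_abab[a]aa   (s1,a)→(s0,_,0)
state=s0 head=4 tape=_abab[_]aa   (s0,_)→(s1,b,0)
state=s1 head=4 tape=_abab[b]aa   (s1,b)→(s1,a,-1)
state=s1 head=3 tape=_aba[b]aaa   (s1,b)→(s1,a,-1)
state=s1 head=2 tape=_ab[a]aaaa   (s1,a)→(s0,_,0)
state=s0 head=2 tape=_ab[_]aaaa   (s0,_)→(s1,b,0)
state=s1 head=2 tape=_ab[b]aaaa   (s1,b)→(s1,a,-1)
state=s1 head=1 tape=_a[b]aaaaa   (s1,b)→(s1,a,-1)
state=s1 head=0 tape=_[a]aaaaaa   (s1,a)→(s0,_,0)
state=s0 head=0 tape=_[_]aaaaaa   (s0,_)→(s1,b,0)
state=s1 head=0 tape=_[b]aaaaaa   (s1,b)→(s1,a,-1)
state=s1 head=-1 tape=[_]aaaaaaa
At halt the head is at cell -1.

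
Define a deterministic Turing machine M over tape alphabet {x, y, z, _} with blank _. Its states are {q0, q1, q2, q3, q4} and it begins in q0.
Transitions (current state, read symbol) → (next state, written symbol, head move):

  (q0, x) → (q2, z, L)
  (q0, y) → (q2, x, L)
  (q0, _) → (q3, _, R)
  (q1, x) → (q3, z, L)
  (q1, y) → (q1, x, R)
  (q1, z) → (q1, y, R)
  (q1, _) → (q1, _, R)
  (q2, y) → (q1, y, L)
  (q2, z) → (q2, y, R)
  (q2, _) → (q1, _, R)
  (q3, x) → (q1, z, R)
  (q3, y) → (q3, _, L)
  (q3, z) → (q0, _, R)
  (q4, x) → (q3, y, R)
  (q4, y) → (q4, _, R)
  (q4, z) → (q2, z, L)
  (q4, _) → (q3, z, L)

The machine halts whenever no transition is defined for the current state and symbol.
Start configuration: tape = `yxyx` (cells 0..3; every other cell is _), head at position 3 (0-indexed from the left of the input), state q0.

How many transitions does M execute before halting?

q0 | _yxy[x]   read x → write z, move L, go to q2
q2 | _yx[y]z   read y → write y, move L, go to q1
q1 | _y[x]yz   read x → write z, move L, go to q3
q3 | _[y]zyz   read y → write _, move L, go to q3
q3 | [_]_zyz
M halts after 4 transitions.

4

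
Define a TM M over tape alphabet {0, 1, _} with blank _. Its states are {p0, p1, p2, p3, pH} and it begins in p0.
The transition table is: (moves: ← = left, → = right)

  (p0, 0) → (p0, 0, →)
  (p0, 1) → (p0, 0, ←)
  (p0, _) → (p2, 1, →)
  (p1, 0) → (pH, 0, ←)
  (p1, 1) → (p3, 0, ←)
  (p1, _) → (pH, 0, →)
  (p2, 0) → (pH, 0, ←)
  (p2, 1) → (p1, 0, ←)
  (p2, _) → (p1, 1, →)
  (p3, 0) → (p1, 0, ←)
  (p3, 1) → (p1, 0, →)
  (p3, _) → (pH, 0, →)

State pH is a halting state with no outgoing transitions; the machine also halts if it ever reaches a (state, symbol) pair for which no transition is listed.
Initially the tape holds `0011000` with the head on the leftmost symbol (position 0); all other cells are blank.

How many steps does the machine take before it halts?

state=p0 head=0 tape=[0]011000____   (p0,0)→(p0,0,→)
state=p0 head=1 tape=0[0]11000____   (p0,0)→(p0,0,→)
state=p0 head=2 tape=00[1]1000____   (p0,1)→(p0,0,←)
state=p0 head=1 tape=0[0]01000____   (p0,0)→(p0,0,→)
state=p0 head=2 tape=00[0]1000____   (p0,0)→(p0,0,→)
state=p0 head=3 tape=000[1]000____   (p0,1)→(p0,0,←)
state=p0 head=2 tape=00[0]0000____   (p0,0)→(p0,0,→)
state=p0 head=3 tape=000[0]000____   (p0,0)→(p0,0,→)
state=p0 head=4 tape=0000[0]00____   (p0,0)→(p0,0,→)
state=p0 head=5 tape=00000[0]0____   (p0,0)→(p0,0,→)
state=p0 head=6 tape=000000[0]____   (p0,0)→(p0,0,→)
state=p0 head=7 tape=0000000[_]___   (p0,_)→(p2,1,→)
state=p2 head=8 tape=00000001[_]__   (p2,_)→(p1,1,→)
state=p1 head=9 tape=000000011[_]_   (p1,_)→(pH,0,→)
state=pH head=10 tape=0000000110[_]
M halts after 14 transitions.

14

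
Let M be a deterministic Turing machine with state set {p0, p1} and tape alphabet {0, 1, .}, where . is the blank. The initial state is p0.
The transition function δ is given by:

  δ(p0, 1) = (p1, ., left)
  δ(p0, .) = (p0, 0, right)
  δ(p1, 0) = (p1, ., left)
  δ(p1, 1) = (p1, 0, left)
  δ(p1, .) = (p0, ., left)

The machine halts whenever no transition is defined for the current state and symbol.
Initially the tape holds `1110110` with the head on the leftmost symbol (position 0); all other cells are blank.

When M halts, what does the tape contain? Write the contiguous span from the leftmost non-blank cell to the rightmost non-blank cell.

0000000000110

state=p0 head=0 tape=......[1]110110   (p0,1)→(p1,.,left)
state=p1 head=-1 tape=.....[.].110110   (p1,.)→(p0,.,left)
state=p0 head=-2 tape=....[.]..110110   (p0,.)→(p0,0,right)
state=p0 head=-1 tape=....0[.].110110   (p0,.)→(p0,0,right)
state=p0 head=0 tape=....00[.]110110   (p0,.)→(p0,0,right)
state=p0 head=1 tape=....000[1]10110   (p0,1)→(p1,.,left)
state=p1 head=0 tape=....00[0].10110   (p1,0)→(p1,.,left)
state=p1 head=-1 tape=....0[0]..10110   (p1,0)→(p1,.,left)
state=p1 head=-2 tape=....[0]...10110   (p1,0)→(p1,.,left)
state=p1 head=-3 tape=...[.]....10110   (p1,.)→(p0,.,left)
state=p0 head=-4 tape=..[.].....10110   (p0,.)→(p0,0,right)
state=p0 head=-3 tape=..0[.]....10110   (p0,.)→(p0,0,right)
state=p0 head=-2 tape=..00[.]...10110   (p0,.)→(p0,0,right)
state=p0 head=-1 tape=..000[.]..10110   (p0,.)→(p0,0,right)
state=p0 head=0 tape=..0000[.].10110   (p0,.)→(p0,0,right)
state=p0 head=1 tape=..00000[.]10110   (p0,.)→(p0,0,right)
state=p0 head=2 tape=..000000[1]0110   (p0,1)→(p1,.,left)
state=p1 head=1 tape=..00000[0].0110   (p1,0)→(p1,.,left)
state=p1 head=0 tape=..0000[0]..0110   (p1,0)→(p1,.,left)
state=p1 head=-1 tape=..000[0]...0110   (p1,0)→(p1,.,left)
state=p1 head=-2 tape=..00[0]....0110   (p1,0)→(p1,.,left)
state=p1 head=-3 tape=..0[0].....0110   (p1,0)→(p1,.,left)
state=p1 head=-4 tape=..[0]......0110   (p1,0)→(p1,.,left)
state=p1 head=-5 tape=.[.].......0110   (p1,.)→(p0,.,left)
state=p0 head=-6 tape=[.]........0110   (p0,.)→(p0,0,right)
state=p0 head=-5 tape=0[.].......0110   (p0,.)→(p0,0,right)
state=p0 head=-4 tape=00[.]......0110   (p0,.)→(p0,0,right)
state=p0 head=-3 tape=000[.].....0110   (p0,.)→(p0,0,right)
state=p0 head=-2 tape=0000[.]....0110   (p0,.)→(p0,0,right)
state=p0 head=-1 tape=00000[.]...0110   (p0,.)→(p0,0,right)
state=p0 head=0 tape=000000[.]..0110   (p0,.)→(p0,0,right)
state=p0 head=1 tape=0000000[.].0110   (p0,.)→(p0,0,right)
state=p0 head=2 tape=00000000[.]0110   (p0,.)→(p0,0,right)
state=p0 head=3 tape=000000000[0]110
The non-blank tape span at halt is 0000000000110.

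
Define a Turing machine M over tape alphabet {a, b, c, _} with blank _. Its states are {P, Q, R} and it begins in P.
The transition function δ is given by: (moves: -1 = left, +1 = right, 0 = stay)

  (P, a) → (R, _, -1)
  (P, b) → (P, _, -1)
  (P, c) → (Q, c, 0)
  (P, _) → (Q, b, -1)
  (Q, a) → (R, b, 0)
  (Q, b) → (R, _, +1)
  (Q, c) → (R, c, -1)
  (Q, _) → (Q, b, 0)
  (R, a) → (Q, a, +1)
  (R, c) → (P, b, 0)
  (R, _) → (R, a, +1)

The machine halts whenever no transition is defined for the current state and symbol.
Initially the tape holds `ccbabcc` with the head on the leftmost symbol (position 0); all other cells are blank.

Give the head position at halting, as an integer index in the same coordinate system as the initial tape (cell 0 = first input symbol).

P | __[c]cbabcc   read c → write c, move 0, go to Q
Q | __[c]cbabcc   read c → write c, move -1, go to R
R | _[_]ccbabcc   read _ → write a, move +1, go to R
R | _a[c]cbabcc   read c → write b, move 0, go to P
P | _a[b]cbabcc   read b → write _, move -1, go to P
P | _[a]_cbabcc   read a → write _, move -1, go to R
R | [_]__cbabcc   read _ → write a, move +1, go to R
R | a[_]_cbabcc   read _ → write a, move +1, go to R
R | aa[_]cbabcc   read _ → write a, move +1, go to R
R | aaa[c]babcc   read c → write b, move 0, go to P
P | aaa[b]babcc   read b → write _, move -1, go to P
P | aa[a]_babcc   read a → write _, move -1, go to R
R | a[a]__babcc   read a → write a, move +1, go to Q
Q | aa[_]_babcc   read _ → write b, move 0, go to Q
Q | aa[b]_babcc   read b → write _, move +1, go to R
R | aa_[_]babcc   read _ → write a, move +1, go to R
R | aa_a[b]abcc
At halt the head is at cell 2.

2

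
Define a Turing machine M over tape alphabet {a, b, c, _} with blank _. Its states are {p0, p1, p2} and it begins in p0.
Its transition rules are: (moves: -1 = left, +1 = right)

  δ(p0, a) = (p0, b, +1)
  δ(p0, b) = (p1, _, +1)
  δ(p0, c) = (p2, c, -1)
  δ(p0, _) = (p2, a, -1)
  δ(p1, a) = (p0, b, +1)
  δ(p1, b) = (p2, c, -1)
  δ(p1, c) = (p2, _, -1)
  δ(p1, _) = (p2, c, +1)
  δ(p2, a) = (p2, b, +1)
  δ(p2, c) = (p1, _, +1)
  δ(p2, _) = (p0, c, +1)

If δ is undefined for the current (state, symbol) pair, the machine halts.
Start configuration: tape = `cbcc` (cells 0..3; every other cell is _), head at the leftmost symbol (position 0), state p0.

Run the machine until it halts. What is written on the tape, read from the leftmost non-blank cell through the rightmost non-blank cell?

b_bc

p0 | _[c]bcc   read c → write c, move -1, go to p2
p2 | [_]cbcc   read _ → write c, move +1, go to p0
p0 | c[c]bcc   read c → write c, move -1, go to p2
p2 | [c]cbcc   read c → write _, move +1, go to p1
p1 | _[c]bcc   read c → write _, move -1, go to p2
p2 | [_]_bcc   read _ → write c, move +1, go to p0
p0 | c[_]bcc   read _ → write a, move -1, go to p2
p2 | [c]abcc   read c → write _, move +1, go to p1
p1 | _[a]bcc   read a → write b, move +1, go to p0
p0 | _b[b]cc   read b → write _, move +1, go to p1
p1 | _b_[c]c   read c → write _, move -1, go to p2
p2 | _b[_]_c   read _ → write c, move +1, go to p0
p0 | _bc[_]c   read _ → write a, move -1, go to p2
p2 | _b[c]ac   read c → write _, move +1, go to p1
p1 | _b_[a]c   read a → write b, move +1, go to p0
p0 | _b_b[c]   read c → write c, move -1, go to p2
p2 | _b_[b]c
The non-blank tape span at halt is b_bc.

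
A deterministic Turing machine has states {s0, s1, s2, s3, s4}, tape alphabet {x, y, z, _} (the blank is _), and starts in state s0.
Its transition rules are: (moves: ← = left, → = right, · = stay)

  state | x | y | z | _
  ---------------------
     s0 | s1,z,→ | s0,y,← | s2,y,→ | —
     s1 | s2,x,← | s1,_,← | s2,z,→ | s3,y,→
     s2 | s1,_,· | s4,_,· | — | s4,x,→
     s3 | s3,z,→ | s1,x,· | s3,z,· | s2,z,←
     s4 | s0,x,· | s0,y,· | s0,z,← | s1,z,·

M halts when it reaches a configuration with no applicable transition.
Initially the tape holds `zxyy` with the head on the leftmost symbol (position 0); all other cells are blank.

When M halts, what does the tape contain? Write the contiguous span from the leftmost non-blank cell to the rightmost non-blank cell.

yzzzz

state=s0 head=0 tape=[z]xyy_   (s0,z)→(s2,y,→)
state=s2 head=1 tape=y[x]yy_   (s2,x)→(s1,_,·)
state=s1 head=1 tape=y[_]yy_   (s1,_)→(s3,y,→)
state=s3 head=2 tape=yy[y]y_   (s3,y)→(s1,x,·)
state=s1 head=2 tape=yy[x]y_   (s1,x)→(s2,x,←)
state=s2 head=1 tape=y[y]xy_   (s2,y)→(s4,_,·)
state=s4 head=1 tape=y[_]xy_   (s4,_)→(s1,z,·)
state=s1 head=1 tape=y[z]xy_   (s1,z)→(s2,z,→)
state=s2 head=2 tape=yz[x]y_   (s2,x)→(s1,_,·)
state=s1 head=2 tape=yz[_]y_   (s1,_)→(s3,y,→)
state=s3 head=3 tape=yzy[y]_   (s3,y)→(s1,x,·)
state=s1 head=3 tape=yzy[x]_   (s1,x)→(s2,x,←)
state=s2 head=2 tape=yz[y]x_   (s2,y)→(s4,_,·)
state=s4 head=2 tape=yz[_]x_   (s4,_)→(s1,z,·)
state=s1 head=2 tape=yz[z]x_   (s1,z)→(s2,z,→)
state=s2 head=3 tape=yzz[x]_   (s2,x)→(s1,_,·)
state=s1 head=3 tape=yzz[_]_   (s1,_)→(s3,y,→)
state=s3 head=4 tape=yzzy[_]   (s3,_)→(s2,z,←)
state=s2 head=3 tape=yzz[y]z   (s2,y)→(s4,_,·)
state=s4 head=3 tape=yzz[_]z   (s4,_)→(s1,z,·)
state=s1 head=3 tape=yzz[z]z   (s1,z)→(s2,z,→)
state=s2 head=4 tape=yzzz[z]
The non-blank tape span at halt is yzzzz.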